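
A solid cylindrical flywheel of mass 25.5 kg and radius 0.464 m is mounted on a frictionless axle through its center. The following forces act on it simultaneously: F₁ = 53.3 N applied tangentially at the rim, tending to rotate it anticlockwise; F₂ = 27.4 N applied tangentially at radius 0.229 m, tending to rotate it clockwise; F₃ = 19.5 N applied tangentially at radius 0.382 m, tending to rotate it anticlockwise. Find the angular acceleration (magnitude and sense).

α ≈ 9.44 rad/s², anticlockwise

I = ½MR² = (1/2)(25.5)(0.464)² = 2.745 kg·m².
Taking anticlockwise as positive: τ₁ = +(53.3)(0.464) = +24.73 N·m; τ₂ = −(27.4)(0.229) = −6.275 N·m; τ₃ = +(19.5)(0.382) = +7.449 N·m.
Net torque τ = 25.91 N·m.
α = τ/I = 25.91/2.745 = 9.437 rad/s².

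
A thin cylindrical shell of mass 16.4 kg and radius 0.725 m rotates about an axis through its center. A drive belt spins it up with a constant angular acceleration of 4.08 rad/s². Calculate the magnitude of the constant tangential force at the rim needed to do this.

I = MR² = (16.4)(0.725)² = 8.620 kg·m².
The required torque is τ = Iα = (8.620)(4.080) = 35.17 N·m.
A tangential force at the rim gives τ = FR, so F = τ/R = 35.17/0.725 = 48.51 N.

F ≈ 48.5 N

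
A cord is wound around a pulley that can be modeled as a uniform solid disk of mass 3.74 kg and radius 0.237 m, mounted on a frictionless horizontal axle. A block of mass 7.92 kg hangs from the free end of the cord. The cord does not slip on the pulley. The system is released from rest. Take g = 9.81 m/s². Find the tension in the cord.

T ≈ 14.8 N

I = ½MR² = (1/2)(3.74)(0.237)² = 0.1050 kg·m².
Block: mg − T = ma. Pulley: TR = Iα. No-slip: a = αR, so T = (I/R²)a = 1.870·a.
Then mg = (m + 1.870)a, so a = (7.92)(9.81)/(7.92 + 1.870) = 7.936 m/s².
T = 1.870·a = 14.84 N.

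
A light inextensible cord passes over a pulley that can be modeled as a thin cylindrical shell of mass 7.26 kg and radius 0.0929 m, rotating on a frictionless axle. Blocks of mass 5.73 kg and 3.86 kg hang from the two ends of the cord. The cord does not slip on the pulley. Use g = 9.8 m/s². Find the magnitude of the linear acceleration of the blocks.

a ≈ 1.09 m/s²

I = MR² = (7.26)(0.0929)² = 0.06266 kg·m².
Heavier block: m₁g − T₁ = m₁a. Lighter block: T₂ − m₂g = m₂a.
Pulley: (T₁ − T₂)R = Iα = I(a/R), so T₁ − T₂ = (I/R²)a = 1·M_p a = 7.260·a.
Adding the three: (m₁ − m₂)g = (m₁ + m₂ + 7.260)a, so a = (5.73 − 3.86)(9.8)/(5.73 + 3.86 + 7.260) = 1.088 m/s².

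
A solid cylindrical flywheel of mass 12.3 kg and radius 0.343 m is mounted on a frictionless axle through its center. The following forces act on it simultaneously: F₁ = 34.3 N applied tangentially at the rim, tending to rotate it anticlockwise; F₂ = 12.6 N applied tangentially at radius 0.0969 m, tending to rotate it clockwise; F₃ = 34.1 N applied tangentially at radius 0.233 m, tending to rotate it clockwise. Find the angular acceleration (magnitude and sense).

I = ½MR² = (1/2)(12.3)(0.343)² = 0.7235 kg·m².
Taking anticlockwise as positive: τ₁ = +(34.3)(0.343) = +11.76 N·m; τ₂ = −(12.6)(0.0969) = −1.221 N·m; τ₃ = −(34.1)(0.233) = −7.945 N·m.
Net torque τ = 2.599 N·m.
α = τ/I = 2.599/0.7235 = 3.592 rad/s².

α ≈ 3.59 rad/s², anticlockwise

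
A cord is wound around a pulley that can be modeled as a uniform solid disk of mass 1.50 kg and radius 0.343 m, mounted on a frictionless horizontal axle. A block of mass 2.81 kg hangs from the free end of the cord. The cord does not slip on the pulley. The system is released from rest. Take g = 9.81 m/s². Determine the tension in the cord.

I = ½MR² = (1/2)(1.50)(0.343)² = 0.08824 kg·m².
Block: mg − T = ma. Pulley: TR = Iα. No-slip: a = αR, so T = (I/R²)a = 0.7500·a.
Then mg = (m + 0.7500)a, so a = (2.81)(9.81)/(2.81 + 0.7500) = 7.743 m/s².
T = 0.7500·a = 5.807 N.

T ≈ 5.81 N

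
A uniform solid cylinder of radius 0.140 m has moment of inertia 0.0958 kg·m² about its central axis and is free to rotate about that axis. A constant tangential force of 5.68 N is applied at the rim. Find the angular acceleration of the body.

τ = F R = (5.68)(0.140) = 0.7952 N·m.
Newton's second law for rotation, τ = Iα, gives α = τ/I = 0.7952/0.09580 = 8.301 rad/s².

α ≈ 8.30 rad/s²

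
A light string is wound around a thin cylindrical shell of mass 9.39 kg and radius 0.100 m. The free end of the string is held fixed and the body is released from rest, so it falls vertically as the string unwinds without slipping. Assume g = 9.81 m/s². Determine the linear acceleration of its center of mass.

Translation: Mg − T = Ma. Rotation about the center: TR = Iα with I = MR².
With a = αR: T = (I/R²)a = M a, so Mg = (1 + 1.000)Ma.
a = g/(1 + 1.000) = 9.81/2.000 = 4.905 m/s².

a ≈ 4.91 m/s²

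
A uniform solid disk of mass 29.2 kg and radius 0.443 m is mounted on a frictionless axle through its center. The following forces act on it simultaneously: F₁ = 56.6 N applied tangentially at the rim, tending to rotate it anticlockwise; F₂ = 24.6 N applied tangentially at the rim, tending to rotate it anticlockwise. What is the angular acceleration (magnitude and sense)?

α ≈ 12.6 rad/s², anticlockwise

I = ½MR² = (1/2)(29.2)(0.443)² = 2.865 kg·m².
Taking anticlockwise as positive: τ₁ = +(56.6)(0.443) = +25.07 N·m; τ₂ = +(24.6)(0.443) = +10.90 N·m.
Net torque τ = 35.97 N·m.
α = τ/I = 35.97/2.865 = 12.55 rad/s².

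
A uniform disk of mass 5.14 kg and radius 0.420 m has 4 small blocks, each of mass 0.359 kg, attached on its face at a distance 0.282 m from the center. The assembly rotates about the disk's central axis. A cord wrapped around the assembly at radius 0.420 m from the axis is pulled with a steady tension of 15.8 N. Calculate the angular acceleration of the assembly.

I_disk = ½MR² = ½(5.14)(0.420)² = 0.4533 kg·m².
I_blocks = 4·m·r² = 4(0.359)(0.282)² = 0.1142 kg·m².
Total I = 0.5675 kg·m².
τ = F r = (15.8)(0.420) = 6.636 N·m.
α = τ/I = 6.636/0.5675 = 11.69 rad/s².

α ≈ 11.7 rad/s²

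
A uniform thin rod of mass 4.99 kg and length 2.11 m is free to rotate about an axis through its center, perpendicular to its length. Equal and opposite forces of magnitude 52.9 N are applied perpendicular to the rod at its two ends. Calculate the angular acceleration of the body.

I = (1/12)ML² = (1/12)(4.99)(2.11)² = 1.851 kg·m².
The couple gives τ = F·(L/2) + F·(L/2) = F L = (52.9)(2.11) = 111.6 N·m.
Newton's second law for rotation, τ = Iα, gives α = τ/I = 111.6/1.851 = 60.29 rad/s².

α ≈ 60.3 rad/s²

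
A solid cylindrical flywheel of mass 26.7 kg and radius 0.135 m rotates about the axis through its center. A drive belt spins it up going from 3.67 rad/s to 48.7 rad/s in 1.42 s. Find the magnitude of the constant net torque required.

I = ½MR² = (1/2)(26.7)(0.135)² = 0.2433 kg·m².
α = Δω/Δt = (48.7 − 3.67)/1.42 = 31.71 rad/s².
τ = Iα = (0.2433)(31.71) = 7.715 N·m.

τ ≈ 7.72 N·m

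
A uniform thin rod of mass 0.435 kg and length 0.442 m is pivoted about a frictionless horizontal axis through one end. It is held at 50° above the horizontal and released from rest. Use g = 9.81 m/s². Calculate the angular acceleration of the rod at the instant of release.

α ≈ 21.4 rad/s²

About the pivot, I = (1/3)ML² = (1/3)(0.435)(0.442)² = 0.02833 kg·m².
The weight acts at the center, a distance L/2 = 0.2210 m from the pivot; τ = Mg(L/2) cos 50° = 0.6062 N·m.
α = τ/I = 0.6062/0.02833 = 21.40 rad/s².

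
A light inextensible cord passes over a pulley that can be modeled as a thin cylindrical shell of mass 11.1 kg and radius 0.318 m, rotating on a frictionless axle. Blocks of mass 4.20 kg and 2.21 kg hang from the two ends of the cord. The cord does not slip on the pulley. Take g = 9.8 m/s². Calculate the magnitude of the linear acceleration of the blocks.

a ≈ 1.11 m/s²

I = MR² = (11.1)(0.318)² = 1.122 kg·m².
Heavier block: m₁g − T₁ = m₁a. Lighter block: T₂ − m₂g = m₂a.
Pulley: (T₁ − T₂)R = Iα = I(a/R), so T₁ − T₂ = (I/R²)a = 1·M_p a = 11.10·a.
Adding the three: (m₁ − m₂)g = (m₁ + m₂ + 11.10)a, so a = (4.20 − 2.21)(9.8)/(4.20 + 2.21 + 11.10) = 1.114 m/s².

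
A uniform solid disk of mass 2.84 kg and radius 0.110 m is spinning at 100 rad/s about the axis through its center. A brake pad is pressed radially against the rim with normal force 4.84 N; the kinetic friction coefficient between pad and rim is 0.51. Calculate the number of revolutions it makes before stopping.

I = ½MR² = (1/2)(2.84)(0.110)² = 0.01718 kg·m².
Friction force f = μN = (0.51)(4.84) = 2.468 N at the rim; torque magnitude τ = fR = 0.2715 N·m, opposing ω.
|α| = τ/I = 0.2715/0.01718 = 15.80 rad/s² (deceleration).
ω² = ω₀² − 2|α|θ with ω = 0 ⇒ θ = ω₀²/(2|α|) = 316.4 rad = 50.36 rev.

≈ 50.4 revolutions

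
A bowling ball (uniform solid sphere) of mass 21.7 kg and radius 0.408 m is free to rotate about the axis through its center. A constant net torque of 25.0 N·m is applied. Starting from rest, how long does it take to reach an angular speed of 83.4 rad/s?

t ≈ 4.82 s

I = (2/5)MR² = (2/5)(21.7)(0.408)² = 1.445 kg·m².
α = τ/I = 25.0/1.445 = 17.30 rad/s².
ω = αt ⇒ t = ω/α = 83.4/17.30 = 4.820 s.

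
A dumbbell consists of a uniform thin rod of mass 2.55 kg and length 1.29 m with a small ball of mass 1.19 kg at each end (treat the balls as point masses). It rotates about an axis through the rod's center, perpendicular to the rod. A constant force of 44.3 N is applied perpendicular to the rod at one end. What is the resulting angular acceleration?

I_rod = (1/12)ML² = (1/12)(2.55)(1.29)² = 0.3536 kg·m².
I_balls = 2·m·(L/2)² = 2(1.19)(0.6450)² = 0.9901 kg·m².
Total I = 1.344 kg·m².
τ = F·(L/2) = (44.3)(0.645) = 28.57 N·m.
α = τ/I = 28.57/1.344 = 21.26 rad/s².

α ≈ 21.3 rad/s²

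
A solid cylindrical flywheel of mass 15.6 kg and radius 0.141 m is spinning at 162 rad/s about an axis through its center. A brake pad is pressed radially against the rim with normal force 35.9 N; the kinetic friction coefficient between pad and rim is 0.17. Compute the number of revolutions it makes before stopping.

≈ 376 revolutions

I = ½MR² = (1/2)(15.6)(0.141)² = 0.1551 kg·m².
Friction force f = μN = (0.17)(35.9) = 6.103 N at the rim; torque magnitude τ = fR = 0.8605 N·m, opposing ω.
|α| = τ/I = 0.8605/0.1551 = 5.549 rad/s² (deceleration).
ω² = ω₀² − 2|α|θ with ω = 0 ⇒ θ = ω₀²/(2|α|) = 2365 rad = 376.3 rev.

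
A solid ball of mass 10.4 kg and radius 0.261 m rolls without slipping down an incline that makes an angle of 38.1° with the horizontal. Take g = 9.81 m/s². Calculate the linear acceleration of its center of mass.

a ≈ 4.32 m/s²

Translation along the incline: Mg sinθ − f = Ma.
Rotation about the center: fR = Iα with I = (2/5)MR². No-slip gives a = αR, so f = (I/R²)a = (2/5)M a.
Substituting: Mg sinθ = (1 + 0.4000)Ma, so a = g sinθ/(1 + 0.4000) = (9.81) sin 38.1° / 1.400 = 4.324 m/s².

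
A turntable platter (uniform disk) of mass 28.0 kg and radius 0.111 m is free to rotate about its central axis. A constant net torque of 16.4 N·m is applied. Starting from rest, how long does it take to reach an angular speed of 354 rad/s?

t ≈ 3.72 s

I = ½MR² = (1/2)(28.0)(0.111)² = 0.1725 kg·m².
α = τ/I = 16.4/0.1725 = 95.08 rad/s².
ω = αt ⇒ t = ω/α = 354/95.08 = 3.723 s.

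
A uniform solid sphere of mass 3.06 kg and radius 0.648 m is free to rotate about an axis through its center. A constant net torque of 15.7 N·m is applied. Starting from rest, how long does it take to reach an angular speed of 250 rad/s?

t ≈ 8.18 s

I = (2/5)MR² = (2/5)(3.06)(0.648)² = 0.5140 kg·m².
α = τ/I = 15.7/0.5140 = 30.55 rad/s².
ω = αt ⇒ t = ω/α = 250/30.55 = 8.184 s.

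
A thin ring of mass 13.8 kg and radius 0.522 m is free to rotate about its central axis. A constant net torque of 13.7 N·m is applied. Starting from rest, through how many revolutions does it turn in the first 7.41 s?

I = MR² = (13.8)(0.522)² = 3.760 kg·m².
α = τ/I = 13.7/3.760 = 3.643 rad/s².
θ = ½αt² = ½(3.643)(7.41)² = 100.0 rad.
Revolutions = θ/(2π) = 15.92.

≈ 15.9 revolutions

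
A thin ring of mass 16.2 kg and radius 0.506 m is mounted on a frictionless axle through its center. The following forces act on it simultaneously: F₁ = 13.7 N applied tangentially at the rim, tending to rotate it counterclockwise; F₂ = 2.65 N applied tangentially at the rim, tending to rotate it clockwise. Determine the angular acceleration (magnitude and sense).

α ≈ 1.35 rad/s², counterclockwise

I = MR² = (16.2)(0.506)² = 4.148 kg·m².
Taking counterclockwise as positive: τ₁ = +(13.7)(0.506) = +6.932 N·m; τ₂ = −(2.65)(0.506) = −1.341 N·m.
Net torque τ = 5.591 N·m.
α = τ/I = 5.591/4.148 = 1.348 rad/s².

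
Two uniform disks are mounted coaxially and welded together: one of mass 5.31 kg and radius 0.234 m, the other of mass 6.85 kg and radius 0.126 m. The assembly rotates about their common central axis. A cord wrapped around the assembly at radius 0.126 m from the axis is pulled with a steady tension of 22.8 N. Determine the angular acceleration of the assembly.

I = ½M₁R₁² + ½M₂R₂² = ½(5.31)(0.234)² + ½(6.85)(0.126)² = 0.1998 kg·m².
τ = F r = (22.8)(0.126) = 2.873 N·m.
α = τ/I = 2.873/0.1998 = 14.38 rad/s².

α ≈ 14.4 rad/s²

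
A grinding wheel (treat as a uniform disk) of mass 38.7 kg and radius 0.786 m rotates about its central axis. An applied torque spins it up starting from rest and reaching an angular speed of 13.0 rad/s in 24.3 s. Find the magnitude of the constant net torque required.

τ ≈ 6.40 N·m

I = ½MR² = (1/2)(38.7)(0.786)² = 11.95 kg·m².
α = Δω/Δt = (13.0 − 0)/24.3 = 0.5350 rad/s².
τ = Iα = (11.95)(0.5350) = 6.395 N·m.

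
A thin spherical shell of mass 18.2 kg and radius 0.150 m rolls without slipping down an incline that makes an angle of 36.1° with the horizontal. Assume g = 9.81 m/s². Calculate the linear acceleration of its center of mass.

Translation along the incline: Mg sinθ − f = Ma.
Rotation about the center: fR = Iα with I = (2/3)MR². No-slip gives a = αR, so f = (I/R²)a = (2/3)M a.
Substituting: Mg sinθ = (1 + 0.6667)Ma, so a = g sinθ/(1 + 0.6667) = (9.81) sin 36.1° / 1.667 = 3.468 m/s².

a ≈ 3.47 m/s²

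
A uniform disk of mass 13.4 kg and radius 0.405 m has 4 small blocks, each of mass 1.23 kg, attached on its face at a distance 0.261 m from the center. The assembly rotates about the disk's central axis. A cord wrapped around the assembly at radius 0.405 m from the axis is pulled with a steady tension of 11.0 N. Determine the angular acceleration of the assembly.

α ≈ 3.11 rad/s²

I_disk = ½MR² = ½(13.4)(0.405)² = 1.099 kg·m².
I_blocks = 4·m·r² = 4(1.23)(0.261)² = 0.3352 kg·m².
Total I = 1.434 kg·m².
τ = F r = (11.0)(0.405) = 4.455 N·m.
α = τ/I = 4.455/1.434 = 3.106 rad/s².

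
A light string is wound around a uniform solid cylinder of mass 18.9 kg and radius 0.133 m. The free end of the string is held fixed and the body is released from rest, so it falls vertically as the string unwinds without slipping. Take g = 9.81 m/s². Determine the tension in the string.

Translation: Mg − T = Ma. Rotation about the center: TR = Iα with I = ½MR².
With a = αR: T = (I/R²)a = (1/2)M a, so Mg = (1 + 0.5000)Ma.
a = g/(1 + 0.5000) = 9.81/1.500 = 6.540 m/s².
T = 0.5000·M·a = (0.5000)(18.9)(6.540) = 61.80 N.

T ≈ 61.8 N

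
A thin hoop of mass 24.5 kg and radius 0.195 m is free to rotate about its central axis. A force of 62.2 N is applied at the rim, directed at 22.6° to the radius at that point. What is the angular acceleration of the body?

α ≈ 5.00 rad/s²

I = MR² = (24.5)(0.195)² = 0.9316 kg·m².
Only the tangential component produces torque: τ = F R sinθ = (62.2)(0.195) sin 22.6° = 4.661 N·m.
Newton's second law for rotation, τ = Iα, gives α = τ/I = 4.661/0.9316 = 5.003 rad/s².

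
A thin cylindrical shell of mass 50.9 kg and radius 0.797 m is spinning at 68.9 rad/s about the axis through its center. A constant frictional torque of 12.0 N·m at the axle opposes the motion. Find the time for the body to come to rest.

t ≈ 186 s

I = MR² = (50.9)(0.797)² = 32.33 kg·m².
The net torque has magnitude 12.0 N·m, opposing ω.
|α| = τ/I = 12.00/32.33 = 0.3711 rad/s² (deceleration).
0 = ω₀ − |α|t ⇒ t = ω₀/|α| = 68.9/0.3711 = 185.6 s.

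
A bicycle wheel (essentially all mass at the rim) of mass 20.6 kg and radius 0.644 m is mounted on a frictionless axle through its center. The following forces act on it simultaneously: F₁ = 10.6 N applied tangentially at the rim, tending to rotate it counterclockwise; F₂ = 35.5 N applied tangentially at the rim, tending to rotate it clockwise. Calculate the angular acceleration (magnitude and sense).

I = MR² = (20.6)(0.644)² = 8.544 kg·m².
Taking counterclockwise as positive: τ₁ = +(10.6)(0.644) = +6.826 N·m; τ₂ = −(35.5)(0.644) = −22.86 N·m.
Net torque τ = -16.04 N·m.
α = τ/I = -16.04/8.544 = -1.877 rad/s².

α ≈ 1.88 rad/s², clockwise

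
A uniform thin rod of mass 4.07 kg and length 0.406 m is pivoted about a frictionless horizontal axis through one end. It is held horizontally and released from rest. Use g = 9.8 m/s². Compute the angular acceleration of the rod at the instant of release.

About the pivot, I = (1/3)ML² = (1/3)(4.07)(0.406)² = 0.2236 kg·m².
The weight acts at the center, a distance L/2 = 0.2030 m from the pivot; τ = Mg(L/2) = 8.097 N·m.
α = τ/I = 8.097/0.2236 = 36.21 rad/s².

α ≈ 36.2 rad/s²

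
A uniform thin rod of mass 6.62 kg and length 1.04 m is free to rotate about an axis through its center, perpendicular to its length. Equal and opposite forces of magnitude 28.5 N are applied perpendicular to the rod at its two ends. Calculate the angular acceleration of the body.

α ≈ 49.7 rad/s²

I = (1/12)ML² = (1/12)(6.62)(1.04)² = 0.5967 kg·m².
The couple gives τ = F·(L/2) + F·(L/2) = F L = (28.5)(1.04) = 29.64 N·m.
From τ = Iα: α = 29.64/0.5967 = 49.67 rad/s².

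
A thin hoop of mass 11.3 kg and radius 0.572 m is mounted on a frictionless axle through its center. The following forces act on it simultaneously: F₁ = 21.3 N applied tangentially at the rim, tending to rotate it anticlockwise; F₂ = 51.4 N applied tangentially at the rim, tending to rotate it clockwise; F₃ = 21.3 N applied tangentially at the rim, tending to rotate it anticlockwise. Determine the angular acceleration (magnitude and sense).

I = MR² = (11.3)(0.572)² = 3.697 kg·m².
Taking anticlockwise as positive: τ₁ = +(21.3)(0.572) = +12.18 N·m; τ₂ = −(51.4)(0.572) = −29.40 N·m; τ₃ = +(21.3)(0.572) = +12.18 N·m.
Net torque τ = -5.034 N·m.
α = τ/I = -5.034/3.697 = -1.361 rad/s².

α ≈ 1.36 rad/s², clockwise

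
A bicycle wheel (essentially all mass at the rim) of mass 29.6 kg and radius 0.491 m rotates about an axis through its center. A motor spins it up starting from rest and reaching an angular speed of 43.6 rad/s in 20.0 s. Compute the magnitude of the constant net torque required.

I = MR² = (29.6)(0.491)² = 7.136 kg·m².
α = Δω/Δt = (43.6 − 0)/20.0 = 2.180 rad/s².
τ = Iα = (7.136)(2.180) = 15.56 N·m.

τ ≈ 15.6 N·m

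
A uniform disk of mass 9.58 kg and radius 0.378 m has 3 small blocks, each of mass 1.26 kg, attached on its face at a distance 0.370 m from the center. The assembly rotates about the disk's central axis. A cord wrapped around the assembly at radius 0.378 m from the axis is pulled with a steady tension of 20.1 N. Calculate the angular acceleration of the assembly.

I_disk = ½MR² = ½(9.58)(0.378)² = 0.6844 kg·m².
I_blocks = 3·m·r² = 3(1.26)(0.370)² = 0.5175 kg·m².
Total I = 1.202 kg·m².
τ = F r = (20.1)(0.378) = 7.598 N·m.
α = τ/I = 7.598/1.202 = 6.322 rad/s².

α ≈ 6.32 rad/s²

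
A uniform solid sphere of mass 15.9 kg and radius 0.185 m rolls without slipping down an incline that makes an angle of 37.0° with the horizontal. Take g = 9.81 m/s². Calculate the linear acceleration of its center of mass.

a ≈ 4.22 m/s²

Translation along the incline: Mg sinθ − f = Ma.
Rotation about the center: fR = Iα with I = (2/5)MR². No-slip gives a = αR, so f = (I/R²)a = (2/5)M a.
Substituting: Mg sinθ = (1 + 0.4000)Ma, so a = g sinθ/(1 + 0.4000) = (9.81) sin 37.0° / 1.400 = 4.217 m/s².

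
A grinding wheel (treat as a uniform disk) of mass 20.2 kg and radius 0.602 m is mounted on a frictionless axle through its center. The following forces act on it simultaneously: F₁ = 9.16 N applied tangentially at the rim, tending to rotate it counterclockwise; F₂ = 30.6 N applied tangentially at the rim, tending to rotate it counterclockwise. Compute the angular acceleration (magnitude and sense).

I = ½MR² = (1/2)(20.2)(0.602)² = 3.660 kg·m².
Taking counterclockwise as positive: τ₁ = +(9.16)(0.602) = +5.514 N·m; τ₂ = +(30.6)(0.602) = +18.42 N·m.
Net torque τ = 23.94 N·m.
α = τ/I = 23.94/3.660 = 6.539 rad/s².

α ≈ 6.54 rad/s², counterclockwise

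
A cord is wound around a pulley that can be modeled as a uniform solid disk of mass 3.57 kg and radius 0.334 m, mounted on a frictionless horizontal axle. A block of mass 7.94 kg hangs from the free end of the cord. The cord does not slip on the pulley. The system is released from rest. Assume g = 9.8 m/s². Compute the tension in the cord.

T ≈ 14.3 N

I = ½MR² = (1/2)(3.57)(0.334)² = 0.1991 kg·m².
Block: mg − T = ma. Pulley: TR = Iα. No-slip: a = αR, so T = (I/R²)a = 1.785·a.
Then mg = (m + 1.785)a, so a = (7.94)(9.8)/(7.94 + 1.785) = 8.001 m/s².
T = 1.785·a = 14.28 N.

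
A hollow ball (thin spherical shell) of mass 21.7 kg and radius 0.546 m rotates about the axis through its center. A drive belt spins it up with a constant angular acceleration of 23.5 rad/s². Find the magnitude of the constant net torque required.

τ ≈ 101 N·m

I = (2/3)MR² = (2/3)(21.7)(0.546)² = 4.313 kg·m².
τ = Iα = (4.313)(23.50) = 101.3 N·m.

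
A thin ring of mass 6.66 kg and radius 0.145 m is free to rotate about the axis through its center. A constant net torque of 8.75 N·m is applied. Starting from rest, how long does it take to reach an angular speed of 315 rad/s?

t ≈ 5.04 s

I = MR² = (6.66)(0.145)² = 0.1400 kg·m².
α = τ/I = 8.75/0.1400 = 62.49 rad/s².
ω = αt ⇒ t = ω/α = 315/62.49 = 5.041 s.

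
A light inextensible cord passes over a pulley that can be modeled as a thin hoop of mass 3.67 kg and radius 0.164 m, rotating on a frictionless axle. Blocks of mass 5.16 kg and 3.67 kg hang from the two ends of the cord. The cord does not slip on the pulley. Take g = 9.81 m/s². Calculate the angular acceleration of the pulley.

α ≈ 7.13 rad/s²

I = MR² = (3.67)(0.164)² = 0.09871 kg·m².
Heavier block: m₁g − T₁ = m₁a. Lighter block: T₂ − m₂g = m₂a.
Pulley: (T₁ − T₂)R = Iα = I(a/R), so T₁ − T₂ = (I/R²)a = 1·M_p a = 3.670·a.
Adding the three: (m₁ − m₂)g = (m₁ + m₂ + 3.670)a, so a = (5.16 − 3.67)(9.81)/(5.16 + 3.67 + 3.670) = 1.169 m/s².
α = a/R = 1.169/0.164 = 7.130 rad/s².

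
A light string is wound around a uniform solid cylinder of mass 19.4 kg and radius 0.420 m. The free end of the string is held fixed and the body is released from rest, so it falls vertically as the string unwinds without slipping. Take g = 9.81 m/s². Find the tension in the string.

Translation: Mg − T = Ma. Rotation about the center: TR = Iα with I = ½MR².
With a = αR: T = (I/R²)a = (1/2)M a, so Mg = (1 + 0.5000)Ma.
a = g/(1 + 0.5000) = 9.81/1.500 = 6.540 m/s².
T = 0.5000·M·a = (0.5000)(19.4)(6.540) = 63.44 N.

T ≈ 63.4 N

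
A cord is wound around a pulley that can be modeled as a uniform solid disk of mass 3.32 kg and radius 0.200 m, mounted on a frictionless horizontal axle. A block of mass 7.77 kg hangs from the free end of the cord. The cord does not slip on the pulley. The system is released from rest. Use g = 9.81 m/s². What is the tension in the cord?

I = ½MR² = (1/2)(3.32)(0.200)² = 0.06640 kg·m².
Block: mg − T = ma. Pulley: TR = Iα. No-slip: a = αR, so T = (I/R²)a = 1.660·a.
Then mg = (m + 1.660)a, so a = (7.77)(9.81)/(7.77 + 1.660) = 8.083 m/s².
T = 1.660·a = 13.42 N.

T ≈ 13.4 N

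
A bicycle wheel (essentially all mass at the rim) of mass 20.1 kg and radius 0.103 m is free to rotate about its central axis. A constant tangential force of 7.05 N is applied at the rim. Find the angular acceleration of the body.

α ≈ 3.41 rad/s²

I = MR² = (20.1)(0.103)² = 0.2132 kg·m².
τ = F R = (7.05)(0.103) = 0.7261 N·m.
Newton's second law for rotation, τ = Iα, gives α = τ/I = 0.7261/0.2132 = 3.405 rad/s².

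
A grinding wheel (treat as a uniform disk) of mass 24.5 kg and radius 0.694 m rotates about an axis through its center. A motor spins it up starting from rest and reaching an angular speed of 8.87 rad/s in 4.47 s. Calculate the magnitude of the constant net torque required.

I = ½MR² = (1/2)(24.5)(0.694)² = 5.900 kg·m².
α = Δω/Δt = (8.87 − 0)/4.47 = 1.984 rad/s².
τ = Iα = (5.900)(1.984) = 11.71 N·m.

τ ≈ 11.7 N·m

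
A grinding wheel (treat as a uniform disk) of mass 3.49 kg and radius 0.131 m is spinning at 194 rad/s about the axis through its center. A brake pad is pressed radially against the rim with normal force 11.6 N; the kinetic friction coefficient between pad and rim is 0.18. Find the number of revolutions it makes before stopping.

≈ 328 revolutions

I = ½MR² = (1/2)(3.49)(0.131)² = 0.02995 kg·m².
Friction force f = μN = (0.18)(11.6) = 2.088 N at the rim; torque magnitude τ = fR = 0.2735 N·m, opposing ω.
|α| = τ/I = 0.2735/0.02995 = 9.134 rad/s² (deceleration).
ω² = ω₀² − 2|α|θ with ω = 0 ⇒ θ = ω₀²/(2|α|) = 2060 rad = 327.9 rev.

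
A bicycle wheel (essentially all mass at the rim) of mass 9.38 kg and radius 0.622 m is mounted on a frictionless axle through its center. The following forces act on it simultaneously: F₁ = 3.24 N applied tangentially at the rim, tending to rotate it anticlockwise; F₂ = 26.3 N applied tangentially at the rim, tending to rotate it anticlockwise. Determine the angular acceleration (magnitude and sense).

α ≈ 5.06 rad/s², anticlockwise

I = MR² = (9.38)(0.622)² = 3.629 kg·m².
Taking anticlockwise as positive: τ₁ = +(3.24)(0.622) = +2.015 N·m; τ₂ = +(26.3)(0.622) = +16.36 N·m.
Net torque τ = 18.37 N·m.
α = τ/I = 18.37/3.629 = 5.063 rad/s².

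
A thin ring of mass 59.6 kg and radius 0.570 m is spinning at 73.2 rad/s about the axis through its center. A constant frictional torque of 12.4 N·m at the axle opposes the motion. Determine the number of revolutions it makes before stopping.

I = MR² = (59.6)(0.570)² = 19.36 kg·m².
The net torque has magnitude 12.4 N·m, opposing ω.
|α| = τ/I = 12.40/19.36 = 0.6404 rad/s² (deceleration).
ω² = ω₀² − 2|α|θ with ω = 0 ⇒ θ = ω₀²/(2|α|) = 4184 rad = 665.9 rev.

≈ 666 revolutions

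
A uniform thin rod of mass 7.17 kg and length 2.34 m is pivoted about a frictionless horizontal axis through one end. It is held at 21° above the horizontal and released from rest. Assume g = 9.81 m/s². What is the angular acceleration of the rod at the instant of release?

α ≈ 5.87 rad/s²

About the pivot, I = (1/3)ML² = (1/3)(7.17)(2.34)² = 13.09 kg·m².
The weight acts at the center, a distance L/2 = 1.170 m from the pivot; τ = Mg(L/2) cos 21° = 76.83 N·m.
α = τ/I = 76.83/13.09 = 5.871 rad/s².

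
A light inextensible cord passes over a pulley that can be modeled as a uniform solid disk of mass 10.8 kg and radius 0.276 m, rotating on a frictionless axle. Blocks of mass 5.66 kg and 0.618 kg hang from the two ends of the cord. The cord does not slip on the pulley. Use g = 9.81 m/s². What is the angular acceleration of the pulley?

α ≈ 15.3 rad/s²

I = ½MR² = (1/2)(10.8)(0.276)² = 0.4114 kg·m².
Heavier block: m₁g − T₁ = m₁a. Lighter block: T₂ − m₂g = m₂a.
Pulley: (T₁ − T₂)R = Iα = I(a/R), so T₁ − T₂ = (I/R²)a = (1/2)M_p a = 5.400·a.
Adding the three: (m₁ − m₂)g = (m₁ + m₂ + 5.400)a, so a = (5.66 − 0.618)(9.81)/(5.66 + 0.618 + 5.400) = 4.235 m/s².
α = a/R = 4.235/0.276 = 15.35 rad/s².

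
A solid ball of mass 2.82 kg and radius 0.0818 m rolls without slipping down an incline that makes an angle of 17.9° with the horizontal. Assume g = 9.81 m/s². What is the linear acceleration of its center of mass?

a ≈ 2.15 m/s²

Translation along the incline: Mg sinθ − f = Ma.
Rotation about the center: fR = Iα with I = (2/5)MR². No-slip gives a = αR, so f = (I/R²)a = (2/5)M a.
Substituting: Mg sinθ = (1 + 0.4000)Ma, so a = g sinθ/(1 + 0.4000) = (9.81) sin 17.9° / 1.400 = 2.154 m/s².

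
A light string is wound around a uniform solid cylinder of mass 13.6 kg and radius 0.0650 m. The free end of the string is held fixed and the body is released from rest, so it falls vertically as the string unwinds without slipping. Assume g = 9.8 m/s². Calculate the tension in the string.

Translation: Mg − T = Ma. Rotation about the center: TR = Iα with I = ½MR².
With a = αR: T = (I/R²)a = (1/2)M a, so Mg = (1 + 0.5000)Ma.
a = g/(1 + 0.5000) = 9.8/1.500 = 6.533 m/s².
T = 0.5000·M·a = (0.5000)(13.6)(6.533) = 44.43 N.

T ≈ 44.4 N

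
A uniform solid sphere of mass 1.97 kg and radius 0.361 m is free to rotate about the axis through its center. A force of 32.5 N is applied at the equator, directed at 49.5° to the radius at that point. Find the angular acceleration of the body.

α ≈ 86.9 rad/s²

I = (2/5)MR² = (2/5)(1.97)(0.361)² = 0.1027 kg·m².
Only the tangential component produces torque: τ = F R sinθ = (32.5)(0.361) sin 49.5° = 8.921 N·m.
From τ = Iα: α = 8.921/0.1027 = 86.88 rad/s².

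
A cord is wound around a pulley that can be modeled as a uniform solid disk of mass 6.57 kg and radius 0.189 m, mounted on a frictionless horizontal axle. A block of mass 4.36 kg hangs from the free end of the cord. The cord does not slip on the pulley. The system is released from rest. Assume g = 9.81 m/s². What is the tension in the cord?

I = ½MR² = (1/2)(6.57)(0.189)² = 0.1173 kg·m².
Block: mg − T = ma. Pulley: TR = Iα. No-slip: a = αR, so T = (I/R²)a = 3.285·a.
Then mg = (m + 3.285)a, so a = (4.36)(9.81)/(4.36 + 3.285) = 5.595 m/s².
T = 3.285·a = 18.38 N.

T ≈ 18.4 N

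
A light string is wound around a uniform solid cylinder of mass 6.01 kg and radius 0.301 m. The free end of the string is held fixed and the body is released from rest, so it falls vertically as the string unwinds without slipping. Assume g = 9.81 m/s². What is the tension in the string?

Translation: Mg − T = Ma. Rotation about the center: TR = Iα with I = ½MR².
With a = αR: T = (I/R²)a = (1/2)M a, so Mg = (1 + 0.5000)Ma.
a = g/(1 + 0.5000) = 9.81/1.500 = 6.540 m/s².
T = 0.5000·M·a = (0.5000)(6.01)(6.540) = 19.65 N.

T ≈ 19.7 N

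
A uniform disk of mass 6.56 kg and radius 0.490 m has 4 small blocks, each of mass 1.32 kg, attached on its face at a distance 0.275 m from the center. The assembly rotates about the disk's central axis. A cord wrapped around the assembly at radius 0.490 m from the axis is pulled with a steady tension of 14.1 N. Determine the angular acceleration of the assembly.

I_disk = ½MR² = ½(6.56)(0.490)² = 0.7875 kg·m².
I_blocks = 4·m·r² = 4(1.32)(0.275)² = 0.3993 kg·m².
Total I = 1.187 kg·m².
τ = F r = (14.1)(0.490) = 6.909 N·m.
α = τ/I = 6.909/1.187 = 5.821 rad/s².

α ≈ 5.82 rad/s²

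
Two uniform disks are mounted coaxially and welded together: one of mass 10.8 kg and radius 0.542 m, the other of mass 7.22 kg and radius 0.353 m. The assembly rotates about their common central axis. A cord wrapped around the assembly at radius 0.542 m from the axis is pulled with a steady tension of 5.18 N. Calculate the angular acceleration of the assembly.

I = ½M₁R₁² + ½M₂R₂² = ½(10.8)(0.542)² + ½(7.22)(0.353)² = 2.036 kg·m².
τ = F r = (5.18)(0.542) = 2.808 N·m.
α = τ/I = 2.808/2.036 = 1.379 rad/s².

α ≈ 1.38 rad/s²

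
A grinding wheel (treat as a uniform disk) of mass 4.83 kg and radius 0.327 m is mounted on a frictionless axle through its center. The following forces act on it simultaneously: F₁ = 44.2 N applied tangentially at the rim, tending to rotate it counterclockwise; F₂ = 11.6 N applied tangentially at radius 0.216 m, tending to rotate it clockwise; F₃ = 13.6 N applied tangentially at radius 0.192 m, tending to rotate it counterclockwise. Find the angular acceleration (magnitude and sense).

α ≈ 56.4 rad/s², counterclockwise

I = ½MR² = (1/2)(4.83)(0.327)² = 0.2582 kg·m².
Taking counterclockwise as positive: τ₁ = +(44.2)(0.327) = +14.45 N·m; τ₂ = −(11.6)(0.216) = −2.506 N·m; τ₃ = +(13.6)(0.192) = +2.611 N·m.
Net torque τ = 14.56 N·m.
α = τ/I = 14.56/0.2582 = 56.38 rad/s².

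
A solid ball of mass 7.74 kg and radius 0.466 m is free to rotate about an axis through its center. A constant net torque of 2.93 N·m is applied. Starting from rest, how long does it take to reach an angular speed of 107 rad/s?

t ≈ 24.6 s

I = (2/5)MR² = (2/5)(7.74)(0.466)² = 0.6723 kg·m².
α = τ/I = 2.93/0.6723 = 4.358 rad/s².
ω = αt ⇒ t = ω/α = 107/4.358 = 24.55 s.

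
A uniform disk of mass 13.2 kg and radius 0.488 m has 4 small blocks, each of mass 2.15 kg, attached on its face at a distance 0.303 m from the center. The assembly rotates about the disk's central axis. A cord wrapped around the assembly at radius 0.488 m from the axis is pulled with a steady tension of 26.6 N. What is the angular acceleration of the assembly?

α ≈ 5.50 rad/s²

I_disk = ½MR² = ½(13.2)(0.488)² = 1.572 kg·m².
I_blocks = 4·m·r² = 4(2.15)(0.303)² = 0.7896 kg·m².
Total I = 2.361 kg·m².
τ = F r = (26.6)(0.488) = 12.98 N·m.
α = τ/I = 12.98/2.361 = 5.497 rad/s².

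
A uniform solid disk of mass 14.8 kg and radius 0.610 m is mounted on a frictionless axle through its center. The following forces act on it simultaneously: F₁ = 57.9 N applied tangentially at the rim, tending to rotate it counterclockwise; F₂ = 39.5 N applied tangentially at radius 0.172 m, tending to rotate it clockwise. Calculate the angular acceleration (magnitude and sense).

α ≈ 10.4 rad/s², counterclockwise

I = ½MR² = (1/2)(14.8)(0.610)² = 2.754 kg·m².
Taking counterclockwise as positive: τ₁ = +(57.9)(0.610) = +35.32 N·m; τ₂ = −(39.5)(0.172) = −6.794 N·m.
Net torque τ = 28.52 N·m.
α = τ/I = 28.52/2.754 = 10.36 rad/s².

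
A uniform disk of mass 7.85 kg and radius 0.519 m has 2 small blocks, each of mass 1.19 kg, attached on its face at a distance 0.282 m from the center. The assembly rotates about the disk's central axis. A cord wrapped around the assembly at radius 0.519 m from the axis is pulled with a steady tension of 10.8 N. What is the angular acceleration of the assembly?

I_disk = ½MR² = ½(7.85)(0.519)² = 1.057 kg·m².
I_blocks = 2·m·r² = 2(1.19)(0.282)² = 0.1893 kg·m².
Total I = 1.247 kg·m².
τ = F r = (10.8)(0.519) = 5.605 N·m.
α = τ/I = 5.605/1.247 = 4.497 rad/s².

α ≈ 4.50 rad/s²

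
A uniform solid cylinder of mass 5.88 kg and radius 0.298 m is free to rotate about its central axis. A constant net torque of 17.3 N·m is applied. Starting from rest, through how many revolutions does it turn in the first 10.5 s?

I = ½MR² = (1/2)(5.88)(0.298)² = 0.2611 kg·m².
α = τ/I = 17.3/0.2611 = 66.26 rad/s².
θ = ½αt² = ½(66.26)(10.5)² = 3653 rad.
Revolutions = θ/(2π) = 581.3.

≈ 581 revolutions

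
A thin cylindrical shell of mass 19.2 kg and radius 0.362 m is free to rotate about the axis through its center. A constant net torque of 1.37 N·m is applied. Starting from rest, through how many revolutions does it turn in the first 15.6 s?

I = MR² = (19.2)(0.362)² = 2.516 kg·m².
α = τ/I = 1.37/2.516 = 0.5445 rad/s².
θ = ½αt² = ½(0.5445)(15.6)² = 66.26 rad.
Revolutions = θ/(2π) = 10.54.

≈ 10.5 revolutions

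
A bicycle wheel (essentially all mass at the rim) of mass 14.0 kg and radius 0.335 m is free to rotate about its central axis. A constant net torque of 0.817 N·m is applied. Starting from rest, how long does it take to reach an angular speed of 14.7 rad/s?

t ≈ 28.3 s

I = MR² = (14.0)(0.335)² = 1.571 kg·m².
α = τ/I = 0.817/1.571 = 0.5200 rad/s².
ω = αt ⇒ t = ω/α = 14.7/0.5200 = 28.27 s.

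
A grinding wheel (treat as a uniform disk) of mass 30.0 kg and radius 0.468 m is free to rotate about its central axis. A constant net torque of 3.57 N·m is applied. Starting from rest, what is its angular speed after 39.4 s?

I = ½MR² = (1/2)(30.0)(0.468)² = 3.285 kg·m².
α = τ/I = 3.57/3.285 = 1.087 rad/s².
ω = ω₀ + αt = 0 + (1.087)(39.4) = 42.81 rad/s.

ω ≈ 42.8 rad/s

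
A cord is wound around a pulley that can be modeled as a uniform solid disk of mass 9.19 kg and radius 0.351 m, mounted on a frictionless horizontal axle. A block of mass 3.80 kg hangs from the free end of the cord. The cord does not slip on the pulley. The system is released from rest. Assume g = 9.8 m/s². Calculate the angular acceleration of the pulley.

α ≈ 12.6 rad/s²

I = ½MR² = (1/2)(9.19)(0.351)² = 0.5661 kg·m².
Block: mg − T = ma. Pulley: TR = Iα. No-slip: a = αR, so T = (I/R²)a = 4.595·a.
Then mg = (m + 4.595)a, so a = (3.80)(9.8)/(3.80 + 4.595) = 4.436 m/s².
α = a/R = 4.436/0.351 = 12.64 rad/s².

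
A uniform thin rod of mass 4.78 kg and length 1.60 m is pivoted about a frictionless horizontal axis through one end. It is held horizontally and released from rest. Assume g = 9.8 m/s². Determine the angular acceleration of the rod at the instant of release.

About the pivot, I = (1/3)ML² = (1/3)(4.78)(1.60)² = 4.079 kg·m².
The weight acts at the center, a distance L/2 = 0.8000 m from the pivot; τ = Mg(L/2) = 37.48 N·m.
α = τ/I = 37.48/4.079 = 9.188 rad/s².

α ≈ 9.19 rad/s²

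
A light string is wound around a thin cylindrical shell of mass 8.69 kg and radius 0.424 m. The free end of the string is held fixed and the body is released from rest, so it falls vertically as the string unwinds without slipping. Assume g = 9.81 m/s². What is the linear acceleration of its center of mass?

a ≈ 4.91 m/s²

Translation: Mg − T = Ma. Rotation about the center: TR = Iα with I = MR².
With a = αR: T = (I/R²)a = M a, so Mg = (1 + 1.000)Ma.
a = g/(1 + 1.000) = 9.81/2.000 = 4.905 m/s².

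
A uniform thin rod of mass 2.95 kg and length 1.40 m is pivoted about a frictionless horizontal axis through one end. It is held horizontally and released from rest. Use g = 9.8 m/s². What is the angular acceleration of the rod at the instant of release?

α ≈ 10.5 rad/s²

About the pivot, I = (1/3)ML² = (1/3)(2.95)(1.40)² = 1.927 kg·m².
The weight acts at the center, a distance L/2 = 0.7000 m from the pivot; τ = Mg(L/2) = 20.24 N·m.
α = τ/I = 20.24/1.927 = 10.50 rad/s².
(Equivalently α = (3g/(2L)) = 10.50 rad/s².)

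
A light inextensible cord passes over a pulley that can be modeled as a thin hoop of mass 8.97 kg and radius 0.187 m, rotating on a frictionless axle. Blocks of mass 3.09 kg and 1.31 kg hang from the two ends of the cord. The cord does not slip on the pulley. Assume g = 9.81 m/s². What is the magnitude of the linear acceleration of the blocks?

I = MR² = (8.97)(0.187)² = 0.3137 kg·m².
Heavier block: m₁g − T₁ = m₁a. Lighter block: T₂ − m₂g = m₂a.
Pulley: (T₁ − T₂)R = Iα = I(a/R), so T₁ − T₂ = (I/R²)a = 1·M_p a = 8.970·a.
Adding the three: (m₁ − m₂)g = (m₁ + m₂ + 8.970)a, so a = (3.09 − 1.31)(9.81)/(3.09 + 1.31 + 8.970) = 1.306 m/s².

a ≈ 1.31 m/s²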